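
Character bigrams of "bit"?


Word: "bit" (length 3)
Number of bigrams = 3 - 2 + 1 = 2
  Position 0: "bi"
  Position 1: "it"
Bigrams = "bi", "it"


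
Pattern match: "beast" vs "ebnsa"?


Pattern of "beast": [0, 1, 2, 3, 4]
Pattern of "ebnsa": [0, 1, 2, 3, 4]
Patterns match
Same pattern = Yes


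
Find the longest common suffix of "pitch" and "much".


Word 1: "pitch"
Word 2: "much"
Comparing from end:
  Pos -1: 'h' == 'h'
  Pos -2: 'c' == 'c'
  Pos -3: 't' != 'u' (stop)
LCS = "ch" (length 2)


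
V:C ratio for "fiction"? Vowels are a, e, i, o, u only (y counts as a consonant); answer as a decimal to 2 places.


Word: "fiction"
Vowels (a,e,i,o,u): 3
Consonants: 4
Ratio = 3/4
= 0.75


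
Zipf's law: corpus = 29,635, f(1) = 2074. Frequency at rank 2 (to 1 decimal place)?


Zipf's law: f(r) = f(1) / r
f(1) = 2074
f(2) = 2074 / 2
= 1037.0 occurrences


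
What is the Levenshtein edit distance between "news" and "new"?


Word 1: "news" (length 4)
Word 2: "new" (length 3)
One optimal edit sequence (insert/delete/substitute each cost 1):
  1. keep 'n'
  2. keep 'e'
  3. keep 'w'
  4. delete 's'  (+1)
Total edit operations: 1
Edit distance = 1


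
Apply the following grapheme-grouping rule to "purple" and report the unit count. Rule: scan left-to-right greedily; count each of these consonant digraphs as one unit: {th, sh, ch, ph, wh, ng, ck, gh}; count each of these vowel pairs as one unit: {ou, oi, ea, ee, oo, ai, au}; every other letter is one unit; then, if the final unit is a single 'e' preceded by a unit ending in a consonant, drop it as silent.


Word: "purple" (6 letters)
Left-to-right scan:
  [1] 'p' (letter)
  [2] 'u' (letter)
  [3] 'r' (letter)
  [4] 'p' (letter)
  [5] 'l' (letter)
  [6] 'e' (letter)
Units from scan: 6
Final unit is 'e' after a consonant -> drop as silent (-1)
Sound units = 5 units


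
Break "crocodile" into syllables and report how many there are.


Word: "crocodile"
Syllable breakdown: croc-o-dile
Counting: 3 parts
= 3 syllables


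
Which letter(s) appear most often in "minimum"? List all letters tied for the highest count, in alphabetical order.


Word: "minimum"
Letter counts:
  'i': 2
  'm': 3
  'n': 1
  'u': 1
Maximum count = 3
Most frequent = 'm' (3 times each)


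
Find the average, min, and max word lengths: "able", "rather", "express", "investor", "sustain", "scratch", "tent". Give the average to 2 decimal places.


Lengths: "able"=4, "rather"=6, "express"=7, "investor"=8, "sustain"=7, "scratch"=7, "tent"=4
Sum = 43, Count = 7
Average = 43/7 = 6.14
= avg=6.14, min=4, max=8


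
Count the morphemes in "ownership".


Word: "ownership"
Morphemes: own | -er | -ship
Each morpheme carries meaning
= 3 morphemes


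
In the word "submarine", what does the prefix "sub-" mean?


Prefix: sub-
Example: submarine (sub- + marine)
Meaning = under / below


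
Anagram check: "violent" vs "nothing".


Word 1: "violent" → sorted: eilnotv
Word 2: "nothing" → sorted: ghinnot
Same letters? eilnotv != ghinnot
Anagram = No


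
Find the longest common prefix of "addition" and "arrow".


Word 1: "addition"
Word 2: "arrow"
Comparing from start:
  Pos 0: 'a' == 'a'
  Pos 1: 'd' != 'r' (stop)
LCP = "a" (length 1)


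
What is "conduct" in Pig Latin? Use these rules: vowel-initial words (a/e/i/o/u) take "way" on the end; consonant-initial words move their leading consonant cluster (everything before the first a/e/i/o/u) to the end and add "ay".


Word: "conduct"
Starts with consonant(s) → move to end, add 'ay'
Consonant cluster: "c"
Pig Latin = "onductcay"


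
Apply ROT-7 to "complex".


Word: "complex"
Shift: 7
Each letter → (letter + shift) mod 26:
  'c' (2) + 7 = 9 → 'j'
  'o' (14) + 7 = 21 → 'v'
  'm' (12) + 7 = 19 → 't'
  'p' (15) + 7 = 22 → 'w'
  'l' (11) + 7 = 18 → 's'
  'e' (4) + 7 = 11 → 'l'
  'x' (23) + 7 = 4 → 'e'
Result = "jvtwsle"


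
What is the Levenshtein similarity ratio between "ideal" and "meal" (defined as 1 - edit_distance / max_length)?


Word 1: "ideal" (length 5)
Word 2: "meal" (length 4)
One optimal edit sequence:
  1. delete 'i'  (+1)
  2. substitute 'd' -> 'm'  (+1)
  3. keep 'e'
  4. keep 'a'
  5. keep 'l'
Edit distance = 2
Max length = max(5, 4) = 5
Similarity = 1 - 2/5
= 0.6000


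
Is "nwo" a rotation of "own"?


Word: "own", Candidate: "nwo"
Method: check if candidate is substring of word+word
"ownown" contains "nwo"? No
Is rotation = No


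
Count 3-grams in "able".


Word: "able" (length 4)
Number of 3-grams = length - 3 + 1 = 4 - 3 + 1
= 2


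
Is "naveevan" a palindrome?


Word: "naveevan"
Reversed: "naveevan"
Forward == Backward? naveevan == naveevan
Palindrome = Yes


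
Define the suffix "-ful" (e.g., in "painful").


Suffix: -ful
Example: painful = pain + -ful
Meaning = full of


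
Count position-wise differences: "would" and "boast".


Comparing character by character (same length = 5):
  Pos 0: 'w' vs 'b' !=
  Pos 1: 'o' vs 'o' =
  Pos 2: 'u' vs 'a' !=
  Pos 3: 'l' vs 's' !=
  Pos 4: 'd' vs 't' !=
Hamming distance = 4


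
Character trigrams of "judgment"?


Word: "judgment" (length 8)
Number of trigrams = 8 - 3 + 1 = 6
  Position 0: "jud"
  Position 1: "udg"
  Position 2: "dgm"
  Position 3: "gme"
  Position 4: "men"
  Position 5: "ent"
Trigrams = "jud", "udg", "dgm", "gme", "men", "ent"


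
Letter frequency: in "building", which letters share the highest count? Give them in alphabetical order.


Word: "building"
Letter counts:
  'b': 1
  'd': 1
  'g': 1
  'i': 2
  'l': 1
  'n': 1
  'u': 1
Maximum count = 2
Most frequent = 'i' (2 times each)


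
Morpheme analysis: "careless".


Word: "careless"
Morphemes: care / -less
Each morpheme carries meaning
= 2 morphemes


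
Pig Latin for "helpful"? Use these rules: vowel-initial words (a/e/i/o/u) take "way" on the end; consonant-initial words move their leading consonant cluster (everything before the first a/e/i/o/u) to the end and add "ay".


Word: "helpful"
Starts with consonant(s) → move to end, add 'ay'
Consonant cluster: "h"
Pig Latin = "elpfulhay"


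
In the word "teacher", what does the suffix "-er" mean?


Suffix: -er
As in: teacher -> teach + -er
Meaning = one who / more


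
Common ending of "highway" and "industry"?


Word 1: "highway"
Word 2: "industry"
Comparing from end:
  Pos -1: 'y' == 'y'
  Pos -2: 'a' != 'r' (stop)
LCS = "y" (length 1)


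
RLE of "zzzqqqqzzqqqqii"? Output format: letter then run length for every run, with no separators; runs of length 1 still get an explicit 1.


String: "zzzqqqqzzqqqqii"
Scanning for consecutive runs:
  'z' x 3
  'q' x 4
  'z' x 2
  'q' x 4
  'i' x 2
RLE = "z3q4z2q4i2"


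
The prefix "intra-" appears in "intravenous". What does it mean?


Prefix: intra-
Example: intravenous (intra- + venous)
Meaning = within


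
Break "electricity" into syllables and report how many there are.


Word: "electricity"
Syllable breakdown: e · lec · tric · i · ty
Counting: 5 parts
= 5 syllables


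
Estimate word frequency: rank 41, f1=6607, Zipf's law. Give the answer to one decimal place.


Zipf's law: f(r) = f(1) / r
f(1) = 6607
f(41) = 6607 / 41
= 161.1 occurrences


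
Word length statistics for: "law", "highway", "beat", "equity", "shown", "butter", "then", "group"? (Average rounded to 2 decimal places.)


Lengths: "law"=3, "highway"=7, "beat"=4, "equity"=6, "shown"=5, "butter"=6, "then"=4, "group"=5
Sum = 40, Count = 8
Average = 40/8 = 5.00
= avg=5.00, min=3, max=7


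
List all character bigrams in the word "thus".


Word: "thus" (length 4)
Number of bigrams = 4 - 2 + 1 = 3
  Position 0: "th"
  Position 1: "hu"
  Position 2: "us"
Bigrams = "th", "hu", "us"


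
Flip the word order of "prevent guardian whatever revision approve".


Original: "prevent guardian whatever revision approve"
Words (1..n): prevent | guardian | whatever | revision | approve
Reversed (n..1): approve | revision | whatever | guardian | prevent
Result = "approve revision whatever guardian prevent"


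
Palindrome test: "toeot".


Word: "toeot"
Reversed: "toeot"
Forward == Backward? toeot == toeot
Palindrome = Yes


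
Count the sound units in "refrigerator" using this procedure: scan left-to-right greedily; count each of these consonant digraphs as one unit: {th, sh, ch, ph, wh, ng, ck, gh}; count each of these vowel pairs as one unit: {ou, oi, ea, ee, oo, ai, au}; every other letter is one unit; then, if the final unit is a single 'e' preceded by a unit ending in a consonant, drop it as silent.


Word: "refrigerator" (12 letters)
Left-to-right scan:
  1. 'r' (letter)
  2. 'e' (letter)
  3. 'f' (letter)
  4. 'r' (letter)
  5. 'i' (letter)
  6. 'g' (letter)
  7. 'e' (letter)
  8. 'r' (letter)
  9. 'a' (letter)
  10. 't' (letter)
  11. 'o' (letter)
  12. 'r' (letter)
Units from scan: 12
Sound units = 12 units


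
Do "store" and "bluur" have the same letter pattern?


Pattern of "store": [0, 1, 2, 3, 4]
Pattern of "bluur": [0, 1, 2, 2, 3]
Patterns do not match
Same pattern = No


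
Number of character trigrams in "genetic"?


Word: "genetic" (length 7)
Number of 3-grams = length - 3 + 1 = 7 - 3 + 1
= 5


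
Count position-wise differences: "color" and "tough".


Comparing character by character (same length = 5):
  Pos 0: 'c' vs 't' !=
  Pos 1: 'o' vs 'o' =
  Pos 2: 'l' vs 'u' !=
  Pos 3: 'o' vs 'g' !=
  Pos 4: 'r' vs 'h' !=
Hamming distance = 4


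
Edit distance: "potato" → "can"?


Word 1: "potato" (length 6)
Word 2: "can" (length 3)
One optimal edit sequence (insert/delete/substitute each cost 1):
  1. delete 'p'  (+1)
  2. delete 'o'  (+1)
  3. substitute 't' -> 'c'  (+1)
  4. keep 'a'
  5. delete 't'  (+1)
  6. substitute 'o' -> 'n'  (+1)
Total edit operations: 5
Edit distance = 5


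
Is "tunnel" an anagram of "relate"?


Word 1: "relate" → sorted: aeelrt
Word 2: "tunnel" → sorted: elnntu
Same letters? aeelrt != elnntu
Anagram = No


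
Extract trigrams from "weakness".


Word: "weakness" (length 8)
Number of trigrams = 8 - 3 + 1 = 6
  Position 0: "wea"
  Position 1: "eak"
  Position 2: "akn"
  Position 3: "kne"
  Position 4: "nes"
  Position 5: "ess"
Trigrams = "wea", "eak", "akn", "kne", "nes", "ess"


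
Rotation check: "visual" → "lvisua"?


Word: "visual", Candidate: "lvisua"
Method: check if candidate is substring of word+word
"visualvisual" contains "lvisua"? Yes
Is rotation = Yes


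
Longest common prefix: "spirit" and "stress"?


Word 1: "spirit"
Word 2: "stress"
Comparing from start:
  Pos 0: 's' == 's'
  Pos 1: 'p' != 't' (stop)
LCP = "s" (length 1)


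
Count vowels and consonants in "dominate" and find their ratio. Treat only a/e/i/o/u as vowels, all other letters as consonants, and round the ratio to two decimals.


Word: "dominate"
Vowels (a,e,i,o,u): 4
Consonants: 4
Ratio = 4/4
= 1.00


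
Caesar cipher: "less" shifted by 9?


Word: "less"
Shift: 9
Each letter → (letter + shift) mod 26:
  'l' (11) + 9 = 20 → 'u'
  'e' (4) + 9 = 13 → 'n'
  's' (18) + 9 = 1 → 'b'
  's' (18) + 9 = 1 → 'b'
Result = "unbb"


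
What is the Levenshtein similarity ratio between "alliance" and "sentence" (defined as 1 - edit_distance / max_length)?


Word 1: "alliance" (length 8)
Word 2: "sentence" (length 8)
One optimal edit sequence:
  1. substitute 'a' -> 's'  (+1)
  2. substitute 'l' -> 'e'  (+1)
  3. substitute 'l' -> 'n'  (+1)
  4. substitute 'i' -> 't'  (+1)
  5. substitute 'a' -> 'e'  (+1)
  6. keep 'n'
  7. keep 'c'
  8. keep 'e'
Edit distance = 5
Max length = max(8, 8) = 8
Similarity = 1 - 5/8
= 0.3750


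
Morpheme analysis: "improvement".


Word: "improvement"
Morphemes: improve | -ment
Each morpheme carries meaning
= 2 morphemes


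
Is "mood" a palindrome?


Word: "mood"
Reversed: "doom"
Forward == Backward? mood != doom
Palindrome = No


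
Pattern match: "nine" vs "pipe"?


Pattern of "nine": [0, 1, 0, 2]
Pattern of "pipe": [0, 1, 0, 2]
Patterns match
Same pattern = Yes


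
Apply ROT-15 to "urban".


Word: "urban"
Shift: 15
Each letter → (letter + shift) mod 26:
  'u' (20) + 15 = 9 → 'j'
  'r' (17) + 15 = 6 → 'g'
  'b' (1) + 15 = 16 → 'q'
  'a' (0) + 15 = 15 → 'p'
  'n' (13) + 15 = 2 → 'c'
Result = "jgqpc"


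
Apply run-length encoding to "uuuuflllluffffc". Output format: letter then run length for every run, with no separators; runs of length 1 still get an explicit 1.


String: "uuuuflllluffffc"
Scanning for consecutive runs:
  'u' x 4
  'f' x 1
  'l' x 4
  'u' x 1
  'f' x 4
  'c' x 1
RLE = "u4f1l4u1f4c1"


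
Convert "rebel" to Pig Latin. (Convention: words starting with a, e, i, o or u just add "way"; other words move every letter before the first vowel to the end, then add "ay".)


Word: "rebel"
Starts with consonant(s) → move to end, add 'ay'
Consonant cluster: "r"
Pig Latin = "ebelray"


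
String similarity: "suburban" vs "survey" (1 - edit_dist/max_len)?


Word 1: "suburban" (length 8)
Word 2: "survey" (length 6)
One optimal edit sequence:
  1. keep 's'
  2. delete 'u'  (+1)
  3. delete 'b'  (+1)
  4. keep 'u'
  5. keep 'r'
  6. substitute 'b' -> 'v'  (+1)
  7. substitute 'a' -> 'e'  (+1)
  8. substitute 'n' -> 'y'  (+1)
Edit distance = 5
Max length = max(8, 6) = 8
Similarity = 1 - 5/8
= 0.3750


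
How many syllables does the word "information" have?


Word: "information"
Syllable breakdown: in / for / ma / tion
Counting: 4 parts
= 4 syllables


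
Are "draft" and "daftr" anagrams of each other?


Word 1: "draft" → sorted: adfrt
Word 2: "daftr" → sorted: adfrt
Same letters? adfrt == adfrt
Anagram = Yes


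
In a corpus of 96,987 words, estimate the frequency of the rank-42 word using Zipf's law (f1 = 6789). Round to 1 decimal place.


Zipf's law: f(r) = f(1) / r
f(1) = 6789
f(42) = 6789 / 42
= 161.6 occurrences


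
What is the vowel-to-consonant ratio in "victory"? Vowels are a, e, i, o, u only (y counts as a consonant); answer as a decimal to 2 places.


Word: "victory"
Vowels (a,e,i,o,u): 2
Consonants: 5
Ratio = 2/5
= 0.40


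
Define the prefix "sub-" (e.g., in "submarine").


Prefix: sub-
Example: submarine (sub- + marine)
Meaning = under / below


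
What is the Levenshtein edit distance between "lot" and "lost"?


Word 1: "lot" (length 3)
Word 2: "lost" (length 4)
One optimal edit sequence (insert/delete/substitute each cost 1):
  1. keep 'l'
  2. keep 'o'
  3. insert 's'  (+1)
  4. keep 't'
Total edit operations: 1
Edit distance = 1


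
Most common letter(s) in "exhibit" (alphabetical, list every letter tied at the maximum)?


Word: "exhibit"
Letter counts:
  'b': 1
  'e': 1
  'h': 1
  'i': 2
  't': 1
  'x': 1
Maximum count = 2
Most frequent = 'i' (2 times each)


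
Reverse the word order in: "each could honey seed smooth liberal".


Original: "each could honey seed smooth liberal"
Words (1..n): each | could | honey | seed | smooth | liberal
Reversed (n..1): liberal | smooth | seed | honey | could | each
Result = "liberal smooth seed honey could each"


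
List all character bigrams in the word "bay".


Word: "bay" (length 3)
Number of bigrams = 3 - 2 + 1 = 2
  Position 0: "ba"
  Position 1: "ay"
Bigrams = "ba", "ay"


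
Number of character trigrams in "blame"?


Word: "blame" (length 5)
Number of 3-grams = length - 3 + 1 = 5 - 3 + 1
= 3


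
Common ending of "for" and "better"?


Word 1: "for"
Word 2: "better"
Comparing from end:
  Pos -1: 'r' == 'r'
  Pos -2: 'o' != 'e' (stop)
LCS = "r" (length 1)


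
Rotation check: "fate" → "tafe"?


Word: "fate", Candidate: "tafe"
Method: check if candidate is substring of word+word
"fatefate" contains "tafe"? No
Is rotation = No


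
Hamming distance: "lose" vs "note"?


Comparing character by character (same length = 4):
  Pos 0: 'l' vs 'n' !=
  Pos 1: 'o' vs 'o' =
  Pos 2: 's' vs 't' !=
  Pos 3: 'e' vs 'e' =
Hamming distance = 2


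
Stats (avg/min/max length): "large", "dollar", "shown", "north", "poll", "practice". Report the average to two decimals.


Lengths: "large"=5, "dollar"=6, "shown"=5, "north"=5, "poll"=4, "practice"=8
Sum = 33, Count = 6
Average = 33/6 = 5.50
= avg=5.50, min=4, max=8


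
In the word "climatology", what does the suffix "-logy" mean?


Suffix: -logy
Example: climatology (climate + -logy, with a spelling change)
Meaning = study of


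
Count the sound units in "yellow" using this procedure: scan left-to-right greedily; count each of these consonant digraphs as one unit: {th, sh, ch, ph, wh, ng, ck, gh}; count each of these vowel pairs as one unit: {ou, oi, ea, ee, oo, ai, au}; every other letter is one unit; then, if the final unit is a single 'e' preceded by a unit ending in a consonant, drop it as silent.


Word: "yellow" (6 letters)
Left-to-right scan:
  [1] 'y' (letter)
  [2] 'e' (letter)
  [3] 'l' (letter)
  [4] 'l' (letter)
  [5] 'o' (letter)
  [6] 'w' (letter)
Units from scan: 6
Sound units = 6 units


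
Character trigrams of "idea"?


Word: "idea" (length 4)
Number of trigrams = 4 - 3 + 1 = 2
  Position 0: "ide"
  Position 1: "dea"
Trigrams = "ide", "dea"


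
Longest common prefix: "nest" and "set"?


Word 1: "nest"
Word 2: "set"
Comparing from start:
  Pos 0: 'n' != 's' (stop)
LCP = "" (length 0)


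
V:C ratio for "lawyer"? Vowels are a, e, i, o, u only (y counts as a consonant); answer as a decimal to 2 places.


Word: "lawyer"
Vowels (a,e,i,o,u): 2
Consonants: 4
Ratio = 2/4
= 0.50


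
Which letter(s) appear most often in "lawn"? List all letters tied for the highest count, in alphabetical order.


Word: "lawn"
Letter counts:
  'a': 1
  'l': 1
  'n': 1
  'w': 1
Maximum count = 1
Most frequent = 'a', 'l', 'n', 'w' (1 time each)


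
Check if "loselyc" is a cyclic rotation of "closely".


Word: "closely", Candidate: "loselyc"
Method: check if candidate is substring of word+word
"closelyclosely" contains "loselyc"? Yes
Is rotation = Yes


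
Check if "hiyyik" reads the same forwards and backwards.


Word: "hiyyik"
Reversed: "kiyyih"
Forward == Backward? hiyyik != kiyyih
Palindrome = No


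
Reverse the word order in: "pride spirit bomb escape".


Original: "pride spirit bomb escape"
Words (1..n): pride | spirit | bomb | escape
Reversed (n..1): escape | bomb | spirit | pride
Result = "escape bomb spirit pride"


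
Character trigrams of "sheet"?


Word: "sheet" (length 5)
Number of trigrams = 5 - 3 + 1 = 3
  Position 0: "she"
  Position 1: "hee"
  Position 2: "eet"
Trigrams = "she", "hee", "eet"


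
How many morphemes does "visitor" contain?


Word: "visitor"
Morphemes: visit + -or
Each morpheme carries meaning
= 2 morphemes


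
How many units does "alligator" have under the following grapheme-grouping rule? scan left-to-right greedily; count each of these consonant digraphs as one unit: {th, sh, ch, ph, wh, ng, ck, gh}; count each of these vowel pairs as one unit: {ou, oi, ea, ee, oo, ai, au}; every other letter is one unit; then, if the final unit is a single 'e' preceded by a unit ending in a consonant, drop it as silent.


Word: "alligator" (9 letters)
Left-to-right scan:
  1. 'a' (letter)
  2. 'l' (letter)
  3. 'l' (letter)
  4. 'i' (letter)
  5. 'g' (letter)
  6. 'a' (letter)
  7. 't' (letter)
  8. 'o' (letter)
  9. 'r' (letter)
Units from scan: 9
Sound units = 9 units


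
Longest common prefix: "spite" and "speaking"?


Word 1: "spite"
Word 2: "speaking"
Comparing from start:
  Pos 0: 's' == 's'
  Pos 1: 'p' == 'p'
  Pos 2: 'i' != 'e' (stop)
LCP = "sp" (length 2)


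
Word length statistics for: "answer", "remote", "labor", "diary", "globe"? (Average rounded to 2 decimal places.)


Lengths: "answer"=6, "remote"=6, "labor"=5, "diary"=5, "globe"=5
Sum = 27, Count = 5
Average = 27/5 = 5.40
= avg=5.40, min=5, max=6


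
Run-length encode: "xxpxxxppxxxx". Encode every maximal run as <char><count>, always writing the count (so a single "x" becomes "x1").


String: "xxpxxxppxxxx"
Scanning for consecutive runs:
  'x' x 2
  'p' x 1
  'x' x 3
  'p' x 2
  'x' x 4
RLE = "x2p1x3p2x4"


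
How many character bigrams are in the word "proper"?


Word: "proper" (length 6)
Number of 2-grams = length - 2 + 1 = 6 - 2 + 1
= 5


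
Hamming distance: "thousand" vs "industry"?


Comparing character by character (same length = 8):
  Pos 0: 't' vs 'i' !=
  Pos 1: 'h' vs 'n' !=
  Pos 2: 'o' vs 'd' !=
  Pos 3: 'u' vs 'u' =
  Pos 4: 's' vs 's' =
  Pos 5: 'a' vs 't' !=
  Pos 6: 'n' vs 'r' !=
  Pos 7: 'd' vs 'y' !=
Hamming distance = 6


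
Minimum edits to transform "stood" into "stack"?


Word 1: "stood" (length 5)
Word 2: "stack" (length 5)
One optimal edit sequence (insert/delete/substitute each cost 1):
  1. keep 's'
  2. keep 't'
  3. substitute 'o' -> 'a'  (+1)
  4. substitute 'o' -> 'c'  (+1)
  5. substitute 'd' -> 'k'  (+1)
Total edit operations: 3
Edit distance = 3


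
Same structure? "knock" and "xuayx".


Pattern of "knock": [0, 1, 2, 3, 0]
Pattern of "xuayx": [0, 1, 2, 3, 0]
Patterns match
Same pattern = Yes


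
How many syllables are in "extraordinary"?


Word: "extraordinary"
Syllable breakdown: ex · traor · di · nar · y
Counting: 5 parts
= 5 syllables


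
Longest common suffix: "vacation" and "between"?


Word 1: "vacation"
Word 2: "between"
Comparing from end:
  Pos -1: 'n' == 'n'
  Pos -2: 'o' != 'e' (stop)
LCS = "n" (length 1)


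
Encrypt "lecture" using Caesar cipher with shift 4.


Word: "lecture"
Shift: 4
Each letter → (letter + shift) mod 26:
  'l' (11) + 4 = 15 → 'p'
  'e' (4) + 4 = 8 → 'i'
  'c' (2) + 4 = 6 → 'g'
  't' (19) + 4 = 23 → 'x'
  'u' (20) + 4 = 24 → 'y'
  'r' (17) + 4 = 21 → 'v'
  'e' (4) + 4 = 8 → 'i'
Result = "pigxyvi"


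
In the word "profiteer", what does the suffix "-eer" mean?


Suffix: -eer
As in: profiteer -> profit + -eer
Meaning = one who is concerned with


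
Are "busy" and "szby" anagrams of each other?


Word 1: "busy" → sorted: bsuy
Word 2: "szby" → sorted: bsyz
Same letters? bsuy != bsyz
Anagram = No


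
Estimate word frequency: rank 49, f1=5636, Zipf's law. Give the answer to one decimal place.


Zipf's law: f(r) = f(1) / r
f(1) = 5636
f(49) = 5636 / 49
= 115.0 occurrences


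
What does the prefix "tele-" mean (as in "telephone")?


Prefix: tele-
As in: telephone -> tele- + phone
Meaning = distant


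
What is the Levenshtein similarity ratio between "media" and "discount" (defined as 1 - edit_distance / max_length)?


Word 1: "media" (length 5)
Word 2: "discount" (length 8)
One optimal edit sequence:
  1. insert 'd'  (+1)
  2. insert 'i'  (+1)
  3. insert 's'  (+1)
  4. substitute 'm' -> 'c'  (+1)
  5. substitute 'e' -> 'o'  (+1)
  6. substitute 'd' -> 'u'  (+1)
  7. substitute 'i' -> 'n'  (+1)
  8. substitute 'a' -> 't'  (+1)
Edit distance = 8
Max length = max(5, 8) = 8
Similarity = 1 - 8/8
= 0.0000


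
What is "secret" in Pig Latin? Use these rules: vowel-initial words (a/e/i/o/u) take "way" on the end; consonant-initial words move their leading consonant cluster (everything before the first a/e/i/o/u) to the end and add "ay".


Word: "secret"
Starts with consonant(s) → move to end, add 'ay'
Consonant cluster: "s"
Pig Latin = "ecretsay"


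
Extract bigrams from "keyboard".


Word: "keyboard" (length 8)
Number of bigrams = 8 - 2 + 1 = 7
  Position 0: "ke"
  Position 1: "ey"
  Position 2: "yb"
  Position 3: "bo"
  Position 4: "oa"
  Position 5: "ar"
  Position 6: "rd"
Bigrams = "ke", "ey", "yb", "bo", "oa", "ar", "rd"


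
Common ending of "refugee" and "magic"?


Word 1: "refugee"
Word 2: "magic"
Comparing from end:
  Pos -1: 'e' != 'c' (stop)
LCS = "" (length 0)


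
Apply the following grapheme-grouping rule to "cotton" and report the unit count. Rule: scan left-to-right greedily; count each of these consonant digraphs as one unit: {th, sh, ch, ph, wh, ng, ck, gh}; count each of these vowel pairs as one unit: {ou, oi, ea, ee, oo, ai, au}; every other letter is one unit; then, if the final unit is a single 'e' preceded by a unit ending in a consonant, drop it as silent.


Word: "cotton" (6 letters)
Left-to-right scan:
  (1) 'c' (letter)
  (2) 'o' (letter)
  (3) 't' (letter)
  (4) 't' (letter)
  (5) 'o' (letter)
  (6) 'n' (letter)
Units from scan: 6
Sound units = 6 units


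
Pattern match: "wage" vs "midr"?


Pattern of "wage": [0, 1, 2, 3]
Pattern of "midr": [0, 1, 2, 3]
Patterns match
Same pattern = Yes


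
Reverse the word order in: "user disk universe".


Original: "user disk universe"
Words (1..n): user | disk | universe
Reversed (n..1): universe | disk | user
Result = "universe disk user"


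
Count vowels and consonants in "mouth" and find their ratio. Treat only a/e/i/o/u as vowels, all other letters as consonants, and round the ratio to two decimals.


Word: "mouth"
Vowels (a,e,i,o,u): 2
Consonants: 3
Ratio = 2/3
= 0.67


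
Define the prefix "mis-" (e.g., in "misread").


Prefix: mis-
Example: misread = mis- + read
Meaning = wrongly


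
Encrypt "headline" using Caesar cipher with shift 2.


Word: "headline"
Shift: 2
Each letter → (letter + shift) mod 26:
  'h' (7) + 2 = 9 → 'j'
  'e' (4) + 2 = 6 → 'g'
  'a' (0) + 2 = 2 → 'c'
  'd' (3) + 2 = 5 → 'f'
  'l' (11) + 2 = 13 → 'n'
  'i' (8) + 2 = 10 → 'k'
  'n' (13) + 2 = 15 → 'p'
  'e' (4) + 2 = 6 → 'g'
Result = "jgcfnkpg"


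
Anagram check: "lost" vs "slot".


Word 1: "lost" → sorted: lost
Word 2: "slot" → sorted: lost
Same letters? lost == lost
Anagram = Yes


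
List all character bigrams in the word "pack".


Word: "pack" (length 4)
Number of bigrams = 4 - 2 + 1 = 3
  Position 0: "pa"
  Position 1: "ac"
  Position 2: "ck"
Bigrams = "pa", "ac", "ck"


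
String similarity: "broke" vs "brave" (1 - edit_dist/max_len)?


Word 1: "broke" (length 5)
Word 2: "brave" (length 5)
One optimal edit sequence:
  1. keep 'b'
  2. keep 'r'
  3. substitute 'o' -> 'a'  (+1)
  4. substitute 'k' -> 'v'  (+1)
  5. keep 'e'
Edit distance = 2
Max length = max(5, 5) = 5
Similarity = 1 - 2/5
= 0.6000


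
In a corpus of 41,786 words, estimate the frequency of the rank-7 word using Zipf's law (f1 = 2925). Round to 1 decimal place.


Zipf's law: f(r) = f(1) / r
f(1) = 2925
f(7) = 2925 / 7
= 417.9 occurrences


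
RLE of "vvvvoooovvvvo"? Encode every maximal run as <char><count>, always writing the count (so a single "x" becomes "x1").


String: "vvvvoooovvvvo"
Scanning for consecutive runs:
  'v' x 4
  'o' x 4
  'v' x 4
  'o' x 1
RLE = "v4o4v4o1"


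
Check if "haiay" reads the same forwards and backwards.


Word: "haiay"
Reversed: "yaiah"
Forward == Backward? haiay != yaiah
Palindrome = No


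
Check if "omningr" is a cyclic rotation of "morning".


Word: "morning", Candidate: "omningr"
Method: check if candidate is substring of word+word
"morningmorning" contains "omningr"? No
Is rotation = No


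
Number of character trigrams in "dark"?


Word: "dark" (length 4)
Number of 3-grams = length - 3 + 1 = 4 - 3 + 1
= 2


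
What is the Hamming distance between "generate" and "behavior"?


Comparing character by character (same length = 8):
  Pos 0: 'g' vs 'b' !=
  Pos 1: 'e' vs 'e' =
  Pos 2: 'n' vs 'h' !=
  Pos 3: 'e' vs 'a' !=
  Pos 4: 'r' vs 'v' !=
  Pos 5: 'a' vs 'i' !=
  Pos 6: 't' vs 'o' !=
  Pos 7: 'e' vs 'r' !=
Hamming distance = 7


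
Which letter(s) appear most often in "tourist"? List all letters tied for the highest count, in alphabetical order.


Word: "tourist"
Letter counts:
  'i': 1
  'o': 1
  'r': 1
  's': 1
  't': 2
  'u': 1
Maximum count = 2
Most frequent = 't' (2 times each)


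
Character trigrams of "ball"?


Word: "ball" (length 4)
Number of trigrams = 4 - 3 + 1 = 2
  Position 0: "bal"
  Position 1: "all"
Trigrams = "bal", "all"


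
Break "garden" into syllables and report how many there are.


Word: "garden"
Syllable breakdown: gar-den
Counting: 2 parts
= 2 syllables


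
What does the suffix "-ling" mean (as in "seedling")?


Suffix: -ling
As in: seedling -> seed + -ling
Meaning = small / young


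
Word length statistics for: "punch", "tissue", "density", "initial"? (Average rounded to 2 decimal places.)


Lengths: "punch"=5, "tissue"=6, "density"=7, "initial"=7
Sum = 25, Count = 4
Average = 25/4 = 6.25
= avg=6.25, min=5, max=7


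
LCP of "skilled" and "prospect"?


Word 1: "skilled"
Word 2: "prospect"
Comparing from start:
  Pos 0: 's' != 'p' (stop)
LCP = "" (length 0)


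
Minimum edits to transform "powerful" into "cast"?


Word 1: "powerful" (length 8)
Word 2: "cast" (length 4)
One optimal edit sequence (insert/delete/substitute each cost 1):
  1. delete 'p'  (+1)
  2. delete 'o'  (+1)
  3. delete 'w'  (+1)
  4. delete 'e'  (+1)
  5. substitute 'r' -> 'c'  (+1)
  6. substitute 'f' -> 'a'  (+1)
  7. substitute 'u' -> 's'  (+1)
  8. substitute 'l' -> 't'  (+1)
Total edit operations: 8
Edit distance = 8


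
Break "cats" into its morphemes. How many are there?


Word: "cats"
Morphemes: cat | -s
Each morpheme carries meaning
= 2 morphemes


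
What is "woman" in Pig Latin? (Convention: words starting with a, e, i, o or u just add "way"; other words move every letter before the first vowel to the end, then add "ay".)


Word: "woman"
Starts with consonant(s) → move to end, add 'ay'
Consonant cluster: "w"
Pig Latin = "omanway"


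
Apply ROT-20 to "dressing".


Word: "dressing"
Shift: 20
Each letter → (letter + shift) mod 26:
  'd' (3) + 20 = 23 → 'x'
  'r' (17) + 20 = 11 → 'l'
  'e' (4) + 20 = 24 → 'y'
  's' (18) + 20 = 12 → 'm'
  's' (18) + 20 = 12 → 'm'
  'i' (8) + 20 = 2 → 'c'
  'n' (13) + 20 = 7 → 'h'
  'g' (6) + 20 = 0 → 'a'
Result = "xlymmcha"


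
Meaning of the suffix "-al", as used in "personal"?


Suffix: -al
As in: personal -> person + -al
Meaning = relating to


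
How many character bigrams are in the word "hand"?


Word: "hand" (length 4)
Number of 2-grams = length - 2 + 1 = 4 - 2 + 1
= 3


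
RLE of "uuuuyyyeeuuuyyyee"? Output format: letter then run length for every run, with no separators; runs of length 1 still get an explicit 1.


String: "uuuuyyyeeuuuyyyee"
Scanning for consecutive runs:
  'u' x 4
  'y' x 3
  'e' x 2
  'u' x 3
  'y' x 3
  'e' x 2
RLE = "u4y3e2u3y3e2"


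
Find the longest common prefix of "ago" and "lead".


Word 1: "ago"
Word 2: "lead"
Comparing from start:
  Pos 0: 'a' != 'l' (stop)
LCP = "" (length 0)


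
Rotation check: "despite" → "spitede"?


Word: "despite", Candidate: "spitede"
Method: check if candidate is substring of word+word
"despitedespite" contains "spitede"? Yes
Is rotation = Yes


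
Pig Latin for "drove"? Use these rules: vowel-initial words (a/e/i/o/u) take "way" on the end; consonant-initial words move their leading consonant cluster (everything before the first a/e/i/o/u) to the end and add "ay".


Word: "drove"
Starts with consonant(s) → move to end, add 'ay'
Consonant cluster: "dr"
Pig Latin = "ovedray"


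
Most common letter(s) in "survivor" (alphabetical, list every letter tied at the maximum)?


Word: "survivor"
Letter counts:
  'i': 1
  'o': 1
  'r': 2
  's': 1
  'u': 1
  'v': 2
Maximum count = 2
Most frequent = 'r', 'v' (2 times each)


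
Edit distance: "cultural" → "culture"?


Word 1: "cultural" (length 8)
Word 2: "culture" (length 7)
One optimal edit sequence (insert/delete/substitute each cost 1):
  1. keep 'c'
  2. keep 'u'
  3. keep 'l'
  4. keep 't'
  5. keep 'u'
  6. keep 'r'
  7. delete 'a'  (+1)
  8. substitute 'l' -> 'e'  (+1)
Total edit operations: 2
Edit distance = 2


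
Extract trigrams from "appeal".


Word: "appeal" (length 6)
Number of trigrams = 6 - 3 + 1 = 4
  Position 0: "app"
  Position 1: "ppe"
  Position 2: "pea"
  Position 3: "eal"
Trigrams = "app", "ppe", "pea", "eal"


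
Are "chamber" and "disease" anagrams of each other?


Word 1: "chamber" → sorted: abcehmr
Word 2: "disease" → sorted: adeeiss
Same letters? abcehmr != adeeiss
Anagram = No


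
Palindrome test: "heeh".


Word: "heeh"
Reversed: "heeh"
Forward == Backward? heeh == heeh
Palindrome = Yes


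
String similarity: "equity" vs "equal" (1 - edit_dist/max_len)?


Word 1: "equity" (length 6)
Word 2: "equal" (length 5)
One optimal edit sequence:
  1. keep 'e'
  2. keep 'q'
  3. keep 'u'
  4. delete 'i'  (+1)
  5. substitute 't' -> 'a'  (+1)
  6. substitute 'y' -> 'l'  (+1)
Edit distance = 3
Max length = max(6, 5) = 6
Similarity = 1 - 3/6
= 0.5000


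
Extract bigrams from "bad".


Word: "bad" (length 3)
Number of bigrams = 3 - 2 + 1 = 2
  Position 0: "ba"
  Position 1: "ad"
Bigrams = "ba", "ad"


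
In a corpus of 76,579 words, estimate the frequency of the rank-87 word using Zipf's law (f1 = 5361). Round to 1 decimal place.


Zipf's law: f(r) = f(1) / r
f(1) = 5361
f(87) = 5361 / 87
= 61.6 occurrences


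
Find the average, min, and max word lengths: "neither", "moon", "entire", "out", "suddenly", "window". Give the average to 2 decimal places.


Lengths: "neither"=7, "moon"=4, "entire"=6, "out"=3, "suddenly"=8, "window"=6
Sum = 34, Count = 6
Average = 34/6 = 5.67
= avg=5.67, min=3, max=8


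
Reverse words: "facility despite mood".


Original: "facility despite mood"
Words (1..n): facility | despite | mood
Reversed (n..1): mood | despite | facility
Result = "mood despite facility"


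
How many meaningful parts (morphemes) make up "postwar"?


Word: "postwar"
Morphemes: post- / war
Each morpheme carries meaning
= 2 morphemes


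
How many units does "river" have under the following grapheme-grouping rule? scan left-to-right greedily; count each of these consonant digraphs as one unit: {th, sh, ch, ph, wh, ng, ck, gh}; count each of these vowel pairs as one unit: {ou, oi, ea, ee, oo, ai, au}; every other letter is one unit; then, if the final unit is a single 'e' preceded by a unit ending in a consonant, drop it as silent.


Word: "river" (5 letters)
Left-to-right scan:
  1. 'r' (letter)
  2. 'i' (letter)
  3. 'v' (letter)
  4. 'e' (letter)
  5. 'r' (letter)
Units from scan: 5
Sound units = 5 units


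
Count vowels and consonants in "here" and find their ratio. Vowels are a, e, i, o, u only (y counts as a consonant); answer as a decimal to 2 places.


Word: "here"
Vowels (a,e,i,o,u): 2
Consonants: 2
Ratio = 2/2
= 1.00


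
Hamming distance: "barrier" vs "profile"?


Comparing character by character (same length = 7):
  Pos 0: 'b' vs 'p' !=
  Pos 1: 'a' vs 'r' !=
  Pos 2: 'r' vs 'o' !=
  Pos 3: 'r' vs 'f' !=
  Pos 4: 'i' vs 'i' =
  Pos 5: 'e' vs 'l' !=
  Pos 6: 'r' vs 'e' !=
Hamming distance = 6


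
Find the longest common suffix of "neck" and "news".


Word 1: "neck"
Word 2: "news"
Comparing from end:
  Pos -1: 'k' != 's' (stop)
LCS = "" (length 0)


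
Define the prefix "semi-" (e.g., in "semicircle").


Prefix: semi-
Example: semicircle = semi- + circle
Meaning = half


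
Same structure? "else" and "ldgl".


Pattern of "else": [0, 1, 2, 0]
Pattern of "ldgl": [0, 1, 2, 0]
Patterns match
Same pattern = Yes


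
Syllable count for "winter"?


Word: "winter"
Syllable breakdown: win · ter
Counting: 2 parts
= 2 syllables


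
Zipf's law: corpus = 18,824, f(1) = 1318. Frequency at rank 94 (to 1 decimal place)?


Zipf's law: f(r) = f(1) / r
f(1) = 1318
f(94) = 1318 / 94
= 14.0 occurrences


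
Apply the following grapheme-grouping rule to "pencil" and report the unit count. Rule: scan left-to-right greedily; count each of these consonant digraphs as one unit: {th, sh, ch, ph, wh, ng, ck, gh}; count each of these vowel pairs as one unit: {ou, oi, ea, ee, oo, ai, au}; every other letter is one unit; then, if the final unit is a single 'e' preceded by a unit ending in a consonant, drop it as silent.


Word: "pencil" (6 letters)
Left-to-right scan:
  1. 'p' (letter)
  2. 'e' (letter)
  3. 'n' (letter)
  4. 'c' (letter)
  5. 'i' (letter)
  6. 'l' (letter)
Units from scan: 6
Sound units = 6 units


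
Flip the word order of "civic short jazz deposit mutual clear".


Original: "civic short jazz deposit mutual clear"
Words (1..n): civic | short | jazz | deposit | mutual | clear
Reversed (n..1): clear | mutual | deposit | jazz | short | civic
Result = "clear mutual deposit jazz short civic"


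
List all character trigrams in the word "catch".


Word: "catch" (length 5)
Number of trigrams = 5 - 3 + 1 = 3
  Position 0: "cat"
  Position 1: "atc"
  Position 2: "tch"
Trigrams = "cat", "atc", "tch"


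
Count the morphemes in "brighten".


Word: "brighten"
Morphemes: bright + -en
Each morpheme carries meaning
= 2 morphemes


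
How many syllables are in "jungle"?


Word: "jungle"
Syllable breakdown: jun · gle
Counting: 2 parts
= 2 syllables


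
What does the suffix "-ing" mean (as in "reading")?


Suffix: -ing
Example: reading = read + -ing
Meaning = present participle


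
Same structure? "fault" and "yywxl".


Pattern of "fault": [0, 1, 2, 3, 4]
Pattern of "yywxl": [0, 0, 1, 2, 3]
Patterns do not match
Same pattern = No


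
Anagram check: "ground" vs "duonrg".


Word 1: "ground" → sorted: dgnoru
Word 2: "duonrg" → sorted: dgnoru
Same letters? dgnoru == dgnoru
Anagram = Yes


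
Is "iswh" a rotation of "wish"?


Word: "wish", Candidate: "iswh"
Method: check if candidate is substring of word+word
"wishwish" contains "iswh"? No
Is rotation = No


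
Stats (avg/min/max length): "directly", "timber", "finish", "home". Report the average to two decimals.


Lengths: "directly"=8, "timber"=6, "finish"=6, "home"=4
Sum = 24, Count = 4
Average = 24/4 = 6.00
= avg=6.00, min=4, max=8


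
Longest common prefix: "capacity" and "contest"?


Word 1: "capacity"
Word 2: "contest"
Comparing from start:
  Pos 0: 'c' == 'c'
  Pos 1: 'a' != 'o' (stop)
LCP = "c" (length 1)


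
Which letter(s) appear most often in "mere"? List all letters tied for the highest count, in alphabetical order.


Word: "mere"
Letter counts:
  'e': 2
  'm': 1
  'r': 1
Maximum count = 2
Most frequent = 'e' (2 times each)


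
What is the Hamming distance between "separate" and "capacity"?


Comparing character by character (same length = 8):
  Pos 0: 's' vs 'c' !=
  Pos 1: 'e' vs 'a' !=
  Pos 2: 'p' vs 'p' =
  Pos 3: 'a' vs 'a' =
  Pos 4: 'r' vs 'c' !=
  Pos 5: 'a' vs 'i' !=
  Pos 6: 't' vs 't' =
  Pos 7: 'e' vs 'y' !=
Hamming distance = 5


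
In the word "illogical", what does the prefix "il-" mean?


Prefix: il-
Example: illogical = il- + logical
Meaning = not


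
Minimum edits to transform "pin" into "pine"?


Word 1: "pin" (length 3)
Word 2: "pine" (length 4)
One optimal edit sequence (insert/delete/substitute each cost 1):
  1. keep 'p'
  2. keep 'i'
  3. keep 'n'
  4. insert 'e'  (+1)
Total edit operations: 1
Edit distance = 1


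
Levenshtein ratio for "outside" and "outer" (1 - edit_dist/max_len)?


Word 1: "outside" (length 7)
Word 2: "outer" (length 5)
One optimal edit sequence:
  1. keep 'o'
  2. keep 'u'
  3. keep 't'
  4. delete 's'  (+1)
  5. delete 'i'  (+1)
  6. substitute 'd' -> 'e'  (+1)
  7. substitute 'e' -> 'r'  (+1)
Edit distance = 4
Max length = max(7, 5) = 7
Similarity = 1 - 4/7
= 0.4286


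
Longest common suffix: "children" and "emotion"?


Word 1: "children"
Word 2: "emotion"
Comparing from end:
  Pos -1: 'n' == 'n'
  Pos -2: 'e' != 'o' (stop)
LCS = "n" (length 1)


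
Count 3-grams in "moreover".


Word: "moreover" (length 8)
Number of 3-grams = length - 3 + 1 = 8 - 3 + 1
= 6


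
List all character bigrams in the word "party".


Word: "party" (length 5)
Number of bigrams = 5 - 2 + 1 = 4
  Position 0: "pa"
  Position 1: "ar"
  Position 2: "rt"
  Position 3: "ty"
Bigrams = "pa", "ar", "rt", "ty"
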